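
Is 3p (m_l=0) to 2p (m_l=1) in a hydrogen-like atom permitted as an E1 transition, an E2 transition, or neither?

Δl = 1 − 1 = +0; l_i + l_f = 2.
Δm_l = +1.
E1 (Δl = ±1, |Δm_l| ≤ 1): not satisfied.
E2 (Δl = 0,±2, l_i+l_f ≥ 2, |Δm_l| ≤ 2): satisfied.

E2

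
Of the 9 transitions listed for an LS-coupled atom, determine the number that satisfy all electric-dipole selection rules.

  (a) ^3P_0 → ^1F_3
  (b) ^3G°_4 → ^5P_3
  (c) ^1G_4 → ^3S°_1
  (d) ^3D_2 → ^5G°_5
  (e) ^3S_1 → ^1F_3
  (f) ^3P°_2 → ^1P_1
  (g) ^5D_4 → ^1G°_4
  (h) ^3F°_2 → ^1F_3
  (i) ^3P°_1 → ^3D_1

1

(a) forbidden (parity, ΔS, ΔL, ΔJ fail)
(b) forbidden (ΔS, ΔL fail)
(c) forbidden (ΔS, ΔL, ΔJ fail)
(d) forbidden (ΔS, ΔL, ΔJ fail)
(e) forbidden (parity, ΔS, ΔL, ΔJ fail)
(f) forbidden (ΔS fails)
(g) forbidden (ΔS, ΔL fail)
(h) forbidden (ΔS fails)
(i) allowed
Total allowed: 1 of 9.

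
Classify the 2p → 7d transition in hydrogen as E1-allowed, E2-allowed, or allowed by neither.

Δl = 2 − 1 = +1; l_i + l_f = 3.
E1 (Δl = ±1): satisfied.
E2 (Δl = 0,±2, l_i+l_f ≥ 2): not satisfied.

E1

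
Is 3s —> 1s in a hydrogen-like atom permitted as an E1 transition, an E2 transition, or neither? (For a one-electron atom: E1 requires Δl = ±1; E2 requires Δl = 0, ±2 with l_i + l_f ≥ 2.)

Δl = 0 − 0 = +0; l_i + l_f = 0.
E1 (Δl = ±1): not satisfied.
E2 (Δl = 0,±2, l_i+l_f ≥ 2): not satisfied.

neither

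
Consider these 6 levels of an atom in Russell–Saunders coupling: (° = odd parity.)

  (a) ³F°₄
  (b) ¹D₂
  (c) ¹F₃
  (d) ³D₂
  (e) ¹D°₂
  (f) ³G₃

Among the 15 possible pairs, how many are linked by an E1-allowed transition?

3

(a)–(b): forbidden (ΔS, ΔJ).
(a)–(c): forbidden (ΔS).
(a)–(d): forbidden (ΔJ).
(a)–(e): forbidden (parity, ΔS, ΔJ).
(a)–(f): allowed.
(b)–(c): forbidden (parity).
(b)–(d): forbidden (parity, ΔS).
(b)–(e): allowed.
(b)–(f): forbidden (parity, ΔS, ΔL).
(c)–(d): forbidden (parity, ΔS).
(c)–(e): allowed.
(c)–(f): forbidden (parity, ΔS).
(d)–(e): forbidden (ΔS).
(d)–(f): forbidden (parity, ΔL).
(e)–(f): forbidden (ΔS, ΔL).
Allowed pairs: 3 of 15.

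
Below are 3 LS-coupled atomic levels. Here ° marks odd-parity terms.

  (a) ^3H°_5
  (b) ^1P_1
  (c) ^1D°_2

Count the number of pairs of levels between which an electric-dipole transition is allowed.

(a)–(b): forbidden (ΔS, ΔL, ΔJ).
(a)–(c): forbidden (parity, ΔS, ΔL, ΔJ).
(b)–(c): allowed.
Allowed pairs: 1 of 3.

1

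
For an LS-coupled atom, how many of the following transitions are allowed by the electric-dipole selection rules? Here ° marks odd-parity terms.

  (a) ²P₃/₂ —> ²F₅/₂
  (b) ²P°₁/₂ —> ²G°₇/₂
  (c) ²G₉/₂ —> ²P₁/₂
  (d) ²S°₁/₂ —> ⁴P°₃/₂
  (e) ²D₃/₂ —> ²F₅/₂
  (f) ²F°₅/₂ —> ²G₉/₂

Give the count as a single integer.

0

(a) forbidden (parity, ΔL fail)
(b) forbidden (parity, ΔL, ΔJ fail)
(c) forbidden (parity, ΔL, ΔJ fail)
(d) forbidden (parity, ΔS fail)
(e) forbidden (parity fails)
(f) forbidden (ΔJ fails)
Total allowed: 0 of 6.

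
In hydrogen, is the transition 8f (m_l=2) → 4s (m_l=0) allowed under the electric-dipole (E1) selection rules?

forbidden

l: 3 → 0 (Δl = -3). Δl = ±1 ✗.
m_l: 2 → 0 (Δm_l = -2). |Δm_l| ≤ 1 ✗.
The transition is electric-dipole forbidden.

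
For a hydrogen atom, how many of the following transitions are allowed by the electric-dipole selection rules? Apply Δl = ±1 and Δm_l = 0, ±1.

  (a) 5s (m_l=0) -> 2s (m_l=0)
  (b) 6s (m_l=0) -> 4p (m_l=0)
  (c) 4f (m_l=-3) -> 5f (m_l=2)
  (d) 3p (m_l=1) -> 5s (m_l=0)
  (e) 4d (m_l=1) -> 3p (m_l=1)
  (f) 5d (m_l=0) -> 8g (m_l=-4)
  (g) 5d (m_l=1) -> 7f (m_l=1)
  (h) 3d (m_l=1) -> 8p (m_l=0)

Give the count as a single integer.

(a) forbidden — Δl = +0 (E1 requires Δl = ±1)
(b) allowed
(c) forbidden — Δl = +0 (E1 requires Δl = ±1); Δm_l = +5 (E1 requires Δm_l = 0, ±1)
(d) allowed
(e) allowed
(f) forbidden — Δl = +2 (E1 requires Δl = ±1); Δm_l = -4 (E1 requires Δm_l = 0, ±1)
(g) allowed
(h) allowed
Total allowed: 5 of 8.

5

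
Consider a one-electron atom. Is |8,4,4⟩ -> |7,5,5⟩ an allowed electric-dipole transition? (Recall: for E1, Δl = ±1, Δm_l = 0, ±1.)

l: 4 → 5 (Δl = +1). Δl = ±1 ✓.
Δm_l = 5 − (4) = +1. E1 requires Δm_l = 0, ±1: ✓.
All E1 selection rules are satisfied.

allowed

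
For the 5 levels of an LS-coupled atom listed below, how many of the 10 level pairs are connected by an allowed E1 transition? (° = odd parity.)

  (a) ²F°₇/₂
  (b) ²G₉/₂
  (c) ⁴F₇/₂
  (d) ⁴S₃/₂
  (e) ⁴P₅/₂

1

(a)–(b): allowed.
(a)–(c): forbidden (ΔS).
(a)–(d): forbidden (ΔS, ΔL, ΔJ).
(a)–(e): forbidden (ΔS, ΔL).
(b)–(c): forbidden (parity, ΔS).
(b)–(d): forbidden (parity, ΔS, ΔL, ΔJ).
(b)–(e): forbidden (parity, ΔS, ΔL, ΔJ).
(c)–(d): forbidden (parity, ΔL, ΔJ).
(c)–(e): forbidden (parity, ΔL).
(d)–(e): forbidden (parity).
Allowed pairs: 1 of 10.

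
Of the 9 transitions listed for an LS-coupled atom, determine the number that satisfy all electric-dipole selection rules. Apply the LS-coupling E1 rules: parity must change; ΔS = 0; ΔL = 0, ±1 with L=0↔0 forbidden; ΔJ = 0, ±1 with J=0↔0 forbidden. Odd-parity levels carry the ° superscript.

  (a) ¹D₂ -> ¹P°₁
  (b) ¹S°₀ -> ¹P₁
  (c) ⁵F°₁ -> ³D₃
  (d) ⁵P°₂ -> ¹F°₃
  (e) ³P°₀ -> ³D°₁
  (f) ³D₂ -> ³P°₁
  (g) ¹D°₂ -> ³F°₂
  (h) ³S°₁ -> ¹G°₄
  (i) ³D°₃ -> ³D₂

(a) allowed
(b) allowed
(c) forbidden (ΔS, ΔJ fail)
(d) forbidden (parity, ΔS, ΔL fail)
(e) forbidden (parity fails)
(f) allowed
(g) forbidden (parity, ΔS fail)
(h) forbidden (parity, ΔS, ΔL, ΔJ fail)
(i) allowed
Total allowed: 4 of 9.

4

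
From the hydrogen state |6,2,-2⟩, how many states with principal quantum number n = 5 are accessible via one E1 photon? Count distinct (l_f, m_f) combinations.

E1 requires Δl = ±1, so l_f ∈ {1, 3}; with 0 ≤ l_f ≤ n_f−1 = 4, the allowed l_f values are {1, 3}.
For l_f = 1: m_f ∈ {m_i−1, m_i, m_i+1} ∩ [−1, 1] = {-1} → 1 state.
For l_f = 3: m_f ∈ {m_i−1, m_i, m_i+1} ∩ [−3, 3] = {-3, -2, -1} → 3 states.
Total: 4.

4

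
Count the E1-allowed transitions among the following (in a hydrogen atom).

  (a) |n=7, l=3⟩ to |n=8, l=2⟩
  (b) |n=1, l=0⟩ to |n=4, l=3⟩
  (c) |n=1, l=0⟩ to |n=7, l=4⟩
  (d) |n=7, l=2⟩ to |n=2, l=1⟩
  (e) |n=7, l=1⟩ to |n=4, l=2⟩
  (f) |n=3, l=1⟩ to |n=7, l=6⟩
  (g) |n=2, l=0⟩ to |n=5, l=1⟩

4

(a) allowed
(b) forbidden — Δl = +3 (E1 requires Δl = ±1)
(c) forbidden — Δl = +4 (E1 requires Δl = ±1)
(d) allowed
(e) allowed
(f) forbidden — Δl = +5 (E1 requires Δl = ±1)
(g) allowed
Total allowed: 4 of 7.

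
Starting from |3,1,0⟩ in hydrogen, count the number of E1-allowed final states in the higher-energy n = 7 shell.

4

E1 requires Δl = ±1, so l_f ∈ {0, 2}; with 0 ≤ l_f ≤ n_f−1 = 6, the allowed l_f values are {0, 2}.
For l_f = 0: m_f ∈ {m_i−1, m_i, m_i+1} ∩ [−0, 0] = {0} → 1 state.
For l_f = 2: m_f ∈ {m_i−1, m_i, m_i+1} ∩ [−2, 2] = {-1, 0, 1} → 3 states.
Total: 4.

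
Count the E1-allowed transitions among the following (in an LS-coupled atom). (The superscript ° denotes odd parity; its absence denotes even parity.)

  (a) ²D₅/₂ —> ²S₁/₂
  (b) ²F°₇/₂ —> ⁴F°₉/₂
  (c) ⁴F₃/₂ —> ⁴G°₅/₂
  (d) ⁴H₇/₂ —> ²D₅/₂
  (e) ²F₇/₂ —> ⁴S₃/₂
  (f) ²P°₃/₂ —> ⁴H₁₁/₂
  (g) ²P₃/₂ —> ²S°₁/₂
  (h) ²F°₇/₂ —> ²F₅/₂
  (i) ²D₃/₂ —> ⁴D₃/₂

(a) forbidden (parity, ΔL, ΔJ fail)
(b) forbidden (parity, ΔS fail)
(c) allowed
(d) forbidden (parity, ΔS, ΔL fail)
(e) forbidden (parity, ΔS, ΔL, ΔJ fail)
(f) forbidden (ΔS, ΔL, ΔJ fail)
(g) allowed
(h) allowed
(i) forbidden (parity, ΔS fail)
Total allowed: 3 of 9.

3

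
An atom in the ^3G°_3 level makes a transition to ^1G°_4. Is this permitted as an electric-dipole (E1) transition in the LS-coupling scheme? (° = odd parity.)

forbidden

Parity must change: odd → odd — fails.
ΔS = 0: S: 1 → 0 — fails.
ΔL = 0, ±1 (not L=0↔0): L: 4 → 4, ΔL = +0 — passes.
ΔJ = 0, ±1 (not J=0↔0): J: 3 → 4, ΔJ = +1 — passes.
Rule(s) violated: parity, ΔS.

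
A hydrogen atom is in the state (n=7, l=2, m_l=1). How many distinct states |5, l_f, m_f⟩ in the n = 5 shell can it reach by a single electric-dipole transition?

E1 requires Δl = ±1, so l_f ∈ {1, 3}; with 0 ≤ l_f ≤ n_f−1 = 4, the allowed l_f values are {1, 3}.
For l_f = 1: m_f ∈ {m_i−1, m_i, m_i+1} ∩ [−1, 1] = {0, 1} → 2 states.
For l_f = 3: m_f ∈ {m_i−1, m_i, m_i+1} ∩ [−3, 3] = {0, 1, 2} → 3 states.
Total: 5.

5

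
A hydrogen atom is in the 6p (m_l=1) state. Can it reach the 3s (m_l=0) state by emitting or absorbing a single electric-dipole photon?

Δl = 0 − 1 = -1; the E1 rule Δl = ±1 is satisfied.
Δm_l = 0 − (1) = -1. E1 requires Δm_l = 0, ±1: satisfied.
All E1 selection rules are satisfied.

allowed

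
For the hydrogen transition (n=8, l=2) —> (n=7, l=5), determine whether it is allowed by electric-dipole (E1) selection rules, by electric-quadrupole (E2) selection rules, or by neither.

neither

Δl = 5 − 2 = +3; l_i + l_f = 7.
E1 (Δl = ±1): not satisfied.
E2 (Δl = 0,±2, l_i+l_f ≥ 2): not satisfied.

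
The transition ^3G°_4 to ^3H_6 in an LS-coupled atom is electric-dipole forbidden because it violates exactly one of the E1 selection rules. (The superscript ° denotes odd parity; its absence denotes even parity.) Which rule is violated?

the ΔJ = 0, ±1 rule

Initial level: S=1, L=4, J=4, parity odd. Final level: S=1, L=5, J=6, parity even.
Parity must change: odd → even — passes.
ΔS = 0: S: 1 → 1 — passes.
ΔL = 0, ±1 (not L=0↔0): L: 4 → 5, ΔL = +1 — passes.
ΔJ = 0, ±1 (not J=0↔0): J: 4 → 6, ΔJ = +2 — fails.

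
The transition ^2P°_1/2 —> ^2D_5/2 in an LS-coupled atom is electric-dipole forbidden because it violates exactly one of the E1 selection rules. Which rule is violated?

Initial level: S=1/2, L=1, J=1/2, parity odd. Final level: S=1/2, L=2, J=5/2, parity even.
Parity must change: odd → even — ✓.
ΔS = 0: S: 1/2 → 1/2 — ✓.
ΔJ = 0, ±1 (not J=0↔0): J: 1/2 → 5/2, ΔJ = +2 — ✗.
ΔL = 0, ±1 (not L=0↔0): L: 1 → 2, ΔL = +1 — ✓.

the ΔJ = 0, ±1 rule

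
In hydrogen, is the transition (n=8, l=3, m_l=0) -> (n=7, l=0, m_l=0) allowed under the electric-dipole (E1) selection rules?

Initial l = 3, final l = 0, so Δl = -3. E1 requires Δl = ±1: ✗.
Δm_l = 0 − (0) = +0. E1 requires Δm_l = 0, ±1: ✓.
The transition is electric-dipole forbidden.

forbidden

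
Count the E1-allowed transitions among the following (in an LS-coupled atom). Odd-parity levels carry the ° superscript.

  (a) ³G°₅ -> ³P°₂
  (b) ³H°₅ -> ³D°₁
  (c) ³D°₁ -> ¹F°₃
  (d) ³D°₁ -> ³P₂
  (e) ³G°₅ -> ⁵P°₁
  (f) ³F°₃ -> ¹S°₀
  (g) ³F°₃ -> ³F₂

(a) forbidden (parity, ΔL, ΔJ fail)
(b) forbidden (parity, ΔL, ΔJ fail)
(c) forbidden (parity, ΔS, ΔJ fail)
(d) allowed
(e) forbidden (parity, ΔS, ΔL, ΔJ fail)
(f) forbidden (parity, ΔS, ΔL, ΔJ fail)
(g) allowed
Total allowed: 2 of 7.

2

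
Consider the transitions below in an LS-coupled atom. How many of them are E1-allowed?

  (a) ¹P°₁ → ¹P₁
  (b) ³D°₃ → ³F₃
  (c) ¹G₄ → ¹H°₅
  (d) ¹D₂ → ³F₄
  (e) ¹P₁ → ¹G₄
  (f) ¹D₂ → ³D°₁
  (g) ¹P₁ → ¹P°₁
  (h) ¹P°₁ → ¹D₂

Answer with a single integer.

(a) allowed
(b) allowed
(c) allowed
(d) forbidden (parity, ΔS, ΔJ fail)
(e) forbidden (parity, ΔL, ΔJ fail)
(f) forbidden (ΔS fails)
(g) allowed
(h) allowed
Total allowed: 5 of 8.

5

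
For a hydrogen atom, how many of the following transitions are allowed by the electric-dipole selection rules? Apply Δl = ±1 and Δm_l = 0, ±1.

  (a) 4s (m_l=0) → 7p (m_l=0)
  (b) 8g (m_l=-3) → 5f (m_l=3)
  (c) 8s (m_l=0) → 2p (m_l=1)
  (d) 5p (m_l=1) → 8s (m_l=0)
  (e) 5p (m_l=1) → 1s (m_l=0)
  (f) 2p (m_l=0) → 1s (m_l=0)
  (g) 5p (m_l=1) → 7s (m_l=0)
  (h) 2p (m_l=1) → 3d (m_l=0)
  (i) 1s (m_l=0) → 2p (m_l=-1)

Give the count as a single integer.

(a) allowed
(b) forbidden — Δm_l = +6 (E1 requires Δm_l = 0, ±1)
(c) allowed
(d) allowed
(e) allowed
(f) allowed
(g) allowed
(h) allowed
(i) allowed
Total allowed: 8 of 9.

8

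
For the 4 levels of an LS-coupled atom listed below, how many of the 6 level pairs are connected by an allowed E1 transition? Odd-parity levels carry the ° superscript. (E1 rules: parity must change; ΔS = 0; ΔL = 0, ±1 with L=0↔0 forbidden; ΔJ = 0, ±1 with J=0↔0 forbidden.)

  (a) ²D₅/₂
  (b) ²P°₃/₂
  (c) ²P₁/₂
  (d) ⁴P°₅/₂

(a)–(b): allowed.
(a)–(c): forbidden (parity, ΔJ).
(a)–(d): forbidden (ΔS).
(b)–(c): allowed.
(b)–(d): forbidden (parity, ΔS).
(c)–(d): forbidden (ΔS, ΔJ).
Allowed pairs: 2 of 6.

2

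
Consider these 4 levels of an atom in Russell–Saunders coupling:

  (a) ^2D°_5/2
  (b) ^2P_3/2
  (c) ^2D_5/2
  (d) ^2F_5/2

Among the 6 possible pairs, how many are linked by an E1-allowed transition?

(a)–(b): allowed.
(a)–(c): allowed.
(a)–(d): allowed.
(b)–(c): forbidden (parity).
(b)–(d): forbidden (parity, ΔL).
(c)–(d): forbidden (parity).
Allowed pairs: 3 of 6.

3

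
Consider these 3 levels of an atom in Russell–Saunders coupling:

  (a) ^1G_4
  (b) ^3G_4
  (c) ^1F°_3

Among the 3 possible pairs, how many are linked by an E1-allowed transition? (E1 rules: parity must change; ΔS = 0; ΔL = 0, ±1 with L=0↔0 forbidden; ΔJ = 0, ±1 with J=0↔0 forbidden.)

1

(a)–(b): forbidden (parity, ΔS).
(a)–(c): allowed.
(b)–(c): forbidden (ΔS).
Allowed pairs: 1 of 3.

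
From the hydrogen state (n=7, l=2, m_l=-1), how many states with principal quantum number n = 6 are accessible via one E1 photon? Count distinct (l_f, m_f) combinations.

E1 requires Δl = ±1, so l_f ∈ {1, 3}; with 0 ≤ l_f ≤ n_f−1 = 5, the allowed l_f values are {1, 3}.
For l_f = 1: m_f ∈ {m_i−1, m_i, m_i+1} ∩ [−1, 1] = {-1, 0} → 2 states.
For l_f = 3: m_f ∈ {m_i−1, m_i, m_i+1} ∩ [−3, 3] = {-2, -1, 0} → 3 states.
Total: 5.

5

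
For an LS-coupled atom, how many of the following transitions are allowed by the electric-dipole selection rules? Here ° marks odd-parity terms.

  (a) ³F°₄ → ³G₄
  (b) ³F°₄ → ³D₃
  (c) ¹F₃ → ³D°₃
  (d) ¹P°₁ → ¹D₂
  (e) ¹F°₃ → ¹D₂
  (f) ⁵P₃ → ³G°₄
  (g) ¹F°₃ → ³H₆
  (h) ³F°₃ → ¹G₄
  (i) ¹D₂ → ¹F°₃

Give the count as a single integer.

(a) allowed
(b) allowed
(c) forbidden (ΔS fails)
(d) allowed
(e) allowed
(f) forbidden (ΔS, ΔL fail)
(g) forbidden (ΔS, ΔL, ΔJ fail)
(h) forbidden (ΔS fails)
(i) allowed
Total allowed: 5 of 9.

5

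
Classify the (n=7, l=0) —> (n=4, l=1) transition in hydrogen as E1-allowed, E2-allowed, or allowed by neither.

E1

Δl = 1 − 0 = +1; l_i + l_f = 1.
E1 (Δl = ±1): satisfied.
E2 (Δl = 0,±2, l_i+l_f ≥ 2): not satisfied.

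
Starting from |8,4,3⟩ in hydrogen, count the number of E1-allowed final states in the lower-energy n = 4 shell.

E1 requires Δl = ±1, so l_f ∈ {3, 5}; with 0 ≤ l_f ≤ n_f−1 = 3, the allowed l_f values are {3}.
For l_f = 3: m_f ∈ {m_i−1, m_i, m_i+1} ∩ [−3, 3] = {2, 3} → 2 states.
Total: 2.

2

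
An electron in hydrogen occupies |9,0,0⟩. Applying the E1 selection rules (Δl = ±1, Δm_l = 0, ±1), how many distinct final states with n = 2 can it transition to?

E1 requires Δl = ±1, so l_f ∈ {-1, 1}; with 0 ≤ l_f ≤ n_f−1 = 1, the allowed l_f values are {1}.
For l_f = 1: m_f ∈ {m_i−1, m_i, m_i+1} ∩ [−1, 1] = {-1, 0, 1} → 3 states.
Total: 3.

3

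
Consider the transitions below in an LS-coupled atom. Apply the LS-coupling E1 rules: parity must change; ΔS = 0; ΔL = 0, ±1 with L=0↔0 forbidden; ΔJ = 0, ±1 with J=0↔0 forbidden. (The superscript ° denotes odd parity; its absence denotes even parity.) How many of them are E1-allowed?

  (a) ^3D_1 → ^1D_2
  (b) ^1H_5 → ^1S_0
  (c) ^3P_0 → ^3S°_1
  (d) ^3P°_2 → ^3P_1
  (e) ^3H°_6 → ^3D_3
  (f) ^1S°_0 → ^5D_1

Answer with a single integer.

2

(a) forbidden (parity, ΔS fail)
(b) forbidden (parity, ΔL, ΔJ fail)
(c) allowed
(d) allowed
(e) forbidden (ΔL, ΔJ fail)
(f) forbidden (ΔS, ΔL fail)
Total allowed: 2 of 6.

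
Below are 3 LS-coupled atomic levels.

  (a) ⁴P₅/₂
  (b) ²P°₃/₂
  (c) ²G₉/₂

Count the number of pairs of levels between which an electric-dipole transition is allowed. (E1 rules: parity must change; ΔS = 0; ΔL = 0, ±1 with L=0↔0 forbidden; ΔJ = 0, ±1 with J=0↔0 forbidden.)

0

(a)–(b): forbidden (ΔS).
(a)–(c): forbidden (parity, ΔS, ΔL, ΔJ).
(b)–(c): forbidden (ΔL, ΔJ).
Allowed pairs: 0 of 3.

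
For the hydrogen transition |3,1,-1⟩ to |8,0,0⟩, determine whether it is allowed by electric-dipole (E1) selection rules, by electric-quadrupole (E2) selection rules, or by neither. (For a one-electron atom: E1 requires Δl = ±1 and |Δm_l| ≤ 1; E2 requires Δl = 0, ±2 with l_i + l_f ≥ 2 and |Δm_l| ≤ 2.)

Δl = 0 − 1 = -1; l_i + l_f = 1.
Δm_l = +1.
E1 (Δl = ±1, |Δm_l| ≤ 1): satisfied.
E2 (Δl = 0,±2, l_i+l_f ≥ 2, |Δm_l| ≤ 2): not satisfied.

E1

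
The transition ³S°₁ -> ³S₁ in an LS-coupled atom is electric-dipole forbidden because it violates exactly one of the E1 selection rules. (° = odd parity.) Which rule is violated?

the L=0 ↔ L=0 exclusion

Parity must change: odd → even — ok.
ΔS = 0: S: 1 → 1 — ok.
ΔL = 0, ±1 (not L=0↔0): L: 0 → 0, ΔL = +0 — fails.
ΔJ = 0, ±1 (not J=0↔0): J: 1 → 1, ΔJ = +0 — ok.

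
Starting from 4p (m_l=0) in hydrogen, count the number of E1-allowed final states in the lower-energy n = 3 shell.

E1 requires Δl = ±1, so l_f ∈ {0, 2}; with 0 ≤ l_f ≤ n_f−1 = 2, the allowed l_f values are {0, 2}.
For l_f = 0: m_f ∈ {m_i−1, m_i, m_i+1} ∩ [−0, 0] = {0} → 1 state.
For l_f = 2: m_f ∈ {m_i−1, m_i, m_i+1} ∩ [−2, 2] = {-1, 0, 1} → 3 states.
Total: 4.

4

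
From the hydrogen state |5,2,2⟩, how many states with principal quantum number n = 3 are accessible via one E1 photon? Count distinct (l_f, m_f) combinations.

E1 requires Δl = ±1, so l_f ∈ {1, 3}; with 0 ≤ l_f ≤ n_f−1 = 2, the allowed l_f values are {1}.
For l_f = 1: m_f ∈ {m_i−1, m_i, m_i+1} ∩ [−1, 1] = {1} → 1 state.
Total: 1.

1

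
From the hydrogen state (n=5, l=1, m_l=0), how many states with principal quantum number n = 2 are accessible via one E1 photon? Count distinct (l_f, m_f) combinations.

1

E1 requires Δl = ±1, so l_f ∈ {0, 2}; with 0 ≤ l_f ≤ n_f−1 = 1, the allowed l_f values are {0}.
For l_f = 0: m_f ∈ {m_i−1, m_i, m_i+1} ∩ [−0, 0] = {0} → 1 state.
Total: 1.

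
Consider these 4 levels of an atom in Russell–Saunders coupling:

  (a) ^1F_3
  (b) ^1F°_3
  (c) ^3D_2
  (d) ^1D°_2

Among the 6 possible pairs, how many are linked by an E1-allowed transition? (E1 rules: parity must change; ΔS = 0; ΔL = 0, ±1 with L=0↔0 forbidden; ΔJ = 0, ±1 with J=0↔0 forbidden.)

2

(a)–(b): allowed.
(a)–(c): forbidden (parity, ΔS).
(a)–(d): allowed.
(b)–(c): forbidden (ΔS).
(b)–(d): forbidden (parity).
(c)–(d): forbidden (ΔS).
Allowed pairs: 2 of 6.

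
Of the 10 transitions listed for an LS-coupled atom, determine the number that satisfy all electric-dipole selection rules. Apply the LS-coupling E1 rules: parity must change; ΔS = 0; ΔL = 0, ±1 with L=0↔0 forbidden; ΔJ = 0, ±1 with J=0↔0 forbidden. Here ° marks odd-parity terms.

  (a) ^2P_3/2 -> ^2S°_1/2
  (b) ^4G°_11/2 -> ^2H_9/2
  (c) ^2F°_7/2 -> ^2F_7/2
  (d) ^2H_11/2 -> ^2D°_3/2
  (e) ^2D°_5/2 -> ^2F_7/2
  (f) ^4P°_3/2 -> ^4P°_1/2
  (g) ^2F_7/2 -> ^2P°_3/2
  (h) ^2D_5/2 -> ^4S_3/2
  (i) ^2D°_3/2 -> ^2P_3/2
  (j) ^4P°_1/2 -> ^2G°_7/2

(a) allowed
(b) forbidden (ΔS fails)
(c) allowed
(d) forbidden (ΔL, ΔJ fail)
(e) allowed
(f) forbidden (parity fails)
(g) forbidden (ΔL, ΔJ fail)
(h) forbidden (parity, ΔS, ΔL fail)
(i) allowed
(j) forbidden (parity, ΔS, ΔL, ΔJ fail)
Total allowed: 4 of 10.

4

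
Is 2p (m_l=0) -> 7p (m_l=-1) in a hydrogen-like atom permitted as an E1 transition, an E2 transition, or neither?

Δl = 1 − 1 = +0; l_i + l_f = 2.
Δm_l = -1.
E1 (Δl = ±1, |Δm_l| ≤ 1): not satisfied.
E2 (Δl = 0,±2, l_i+l_f ≥ 2, |Δm_l| ≤ 2): satisfied.

E2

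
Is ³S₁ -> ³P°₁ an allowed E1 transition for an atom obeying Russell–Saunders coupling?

allowed

Reading off the term symbols: S 1→1, L 0→1, J 1→1, parity even→odd.
ΔS = 0: S: 1 → 1 — ok.
Parity must change: even → odd — ok.
ΔL = 0, ±1 (not L=0↔0): L: 0 → 1, ΔL = +1 — ok.
ΔJ = 0, ±1 (not J=0↔0): J: 1 → 1, ΔJ = +0 — ok.
All four E1 rules are satisfied.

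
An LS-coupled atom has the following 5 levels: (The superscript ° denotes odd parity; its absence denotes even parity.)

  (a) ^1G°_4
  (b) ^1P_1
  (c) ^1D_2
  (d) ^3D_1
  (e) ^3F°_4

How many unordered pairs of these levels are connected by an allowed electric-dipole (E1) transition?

0

(a)–(b): forbidden (ΔL, ΔJ).
(a)–(c): forbidden (ΔL, ΔJ).
(a)–(d): forbidden (ΔS, ΔL, ΔJ).
(a)–(e): forbidden (parity, ΔS).
(b)–(c): forbidden (parity).
(b)–(d): forbidden (parity, ΔS).
(b)–(e): forbidden (ΔS, ΔL, ΔJ).
(c)–(d): forbidden (parity, ΔS).
(c)–(e): forbidden (ΔS, ΔJ).
(d)–(e): forbidden (ΔJ).
Allowed pairs: 0 of 10.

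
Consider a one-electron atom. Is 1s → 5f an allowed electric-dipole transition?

l: 0 → 3 (Δl = +3). Δl = ±1 fails.
The transition is electric-dipole forbidden.

forbidden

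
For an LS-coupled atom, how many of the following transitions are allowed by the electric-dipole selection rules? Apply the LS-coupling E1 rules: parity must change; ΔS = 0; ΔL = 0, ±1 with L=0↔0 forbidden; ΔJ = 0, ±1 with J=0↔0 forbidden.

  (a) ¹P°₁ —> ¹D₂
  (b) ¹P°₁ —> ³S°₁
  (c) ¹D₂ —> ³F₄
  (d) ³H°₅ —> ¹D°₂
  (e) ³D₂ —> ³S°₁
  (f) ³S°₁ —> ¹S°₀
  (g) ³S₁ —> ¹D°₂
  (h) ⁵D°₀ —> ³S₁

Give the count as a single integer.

(a) allowed
(b) forbidden (parity, ΔS fail)
(c) forbidden (parity, ΔS, ΔJ fail)
(d) forbidden (parity, ΔS, ΔL, ΔJ fail)
(e) forbidden (ΔL fails)
(f) forbidden (parity, ΔS, ΔL fail)
(g) forbidden (ΔS, ΔL fail)
(h) forbidden (ΔS, ΔL fail)
Total allowed: 1 of 8.

1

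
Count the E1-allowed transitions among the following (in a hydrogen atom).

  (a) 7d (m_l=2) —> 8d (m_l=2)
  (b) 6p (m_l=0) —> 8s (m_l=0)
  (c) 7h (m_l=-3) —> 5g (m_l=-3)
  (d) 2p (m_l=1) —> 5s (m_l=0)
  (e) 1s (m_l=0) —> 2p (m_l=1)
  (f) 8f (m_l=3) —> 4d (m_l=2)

5

(a) forbidden — Δl = +0 (E1 requires Δl = ±1)
(b) allowed
(c) allowed
(d) allowed
(e) allowed
(f) allowed
Total allowed: 5 of 6.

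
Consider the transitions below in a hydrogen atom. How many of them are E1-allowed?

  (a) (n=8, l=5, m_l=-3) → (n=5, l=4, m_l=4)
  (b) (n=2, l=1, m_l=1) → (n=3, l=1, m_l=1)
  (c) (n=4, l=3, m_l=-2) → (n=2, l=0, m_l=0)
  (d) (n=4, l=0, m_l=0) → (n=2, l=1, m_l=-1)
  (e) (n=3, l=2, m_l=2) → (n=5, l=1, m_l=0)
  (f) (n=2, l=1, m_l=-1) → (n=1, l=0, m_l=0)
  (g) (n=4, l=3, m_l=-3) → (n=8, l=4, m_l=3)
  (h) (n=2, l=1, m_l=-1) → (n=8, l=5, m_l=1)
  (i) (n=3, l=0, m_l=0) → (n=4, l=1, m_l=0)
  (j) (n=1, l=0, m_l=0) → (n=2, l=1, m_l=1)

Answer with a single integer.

(a) forbidden — Δm_l = +7 (E1 requires Δm_l = 0, ±1)
(b) forbidden — Δl = +0 (E1 requires Δl = ±1)
(c) forbidden — Δl = -3 (E1 requires Δl = ±1); Δm_l = +2 (E1 requires Δm_l = 0, ±1)
(d) allowed
(e) forbidden — Δm_l = -2 (E1 requires Δm_l = 0, ±1)
(f) allowed
(g) forbidden — Δm_l = +6 (E1 requires Δm_l = 0, ±1)
(h) forbidden — Δl = +4 (E1 requires Δl = ±1); Δm_l = +2 (E1 requires Δm_l = 0, ±1)
(i) allowed
(j) allowed
Total allowed: 4 of 10.

4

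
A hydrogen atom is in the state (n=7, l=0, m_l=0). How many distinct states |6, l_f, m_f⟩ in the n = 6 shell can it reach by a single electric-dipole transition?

3

E1 requires Δl = ±1, so l_f ∈ {-1, 1}; with 0 ≤ l_f ≤ n_f−1 = 5, the allowed l_f values are {1}.
For l_f = 1: m_f ∈ {m_i−1, m_i, m_i+1} ∩ [−1, 1] = {-1, 0, 1} → 3 states.
Total: 3.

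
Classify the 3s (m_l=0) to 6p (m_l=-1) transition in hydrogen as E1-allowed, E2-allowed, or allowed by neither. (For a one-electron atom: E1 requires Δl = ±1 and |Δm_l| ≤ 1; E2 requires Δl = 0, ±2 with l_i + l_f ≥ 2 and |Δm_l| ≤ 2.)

E1

Δl = 1 − 0 = +1; l_i + l_f = 1.
Δm_l = -1.
E1 (Δl = ±1, |Δm_l| ≤ 1): satisfied.
E2 (Δl = 0,±2, l_i+l_f ≥ 2, |Δm_l| ≤ 2): not satisfied.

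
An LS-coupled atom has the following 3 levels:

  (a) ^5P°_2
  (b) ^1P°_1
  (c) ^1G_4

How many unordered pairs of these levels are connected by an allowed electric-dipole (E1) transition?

(a)–(b): forbidden (parity, ΔS).
(a)–(c): forbidden (ΔS, ΔL, ΔJ).
(b)–(c): forbidden (ΔL, ΔJ).
Allowed pairs: 0 of 3.

0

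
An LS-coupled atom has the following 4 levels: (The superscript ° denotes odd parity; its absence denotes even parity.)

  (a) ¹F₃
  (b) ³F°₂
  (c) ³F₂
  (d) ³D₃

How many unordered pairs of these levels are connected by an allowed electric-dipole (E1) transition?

(a)–(b): forbidden (ΔS).
(a)–(c): forbidden (parity, ΔS).
(a)–(d): forbidden (parity, ΔS).
(b)–(c): allowed.
(b)–(d): allowed.
(c)–(d): forbidden (parity).
Allowed pairs: 2 of 6.

2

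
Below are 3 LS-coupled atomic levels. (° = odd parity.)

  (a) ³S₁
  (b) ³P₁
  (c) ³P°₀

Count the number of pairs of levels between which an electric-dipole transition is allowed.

(a)–(b): forbidden (parity).
(a)–(c): allowed.
(b)–(c): allowed.
Allowed pairs: 2 of 3.

2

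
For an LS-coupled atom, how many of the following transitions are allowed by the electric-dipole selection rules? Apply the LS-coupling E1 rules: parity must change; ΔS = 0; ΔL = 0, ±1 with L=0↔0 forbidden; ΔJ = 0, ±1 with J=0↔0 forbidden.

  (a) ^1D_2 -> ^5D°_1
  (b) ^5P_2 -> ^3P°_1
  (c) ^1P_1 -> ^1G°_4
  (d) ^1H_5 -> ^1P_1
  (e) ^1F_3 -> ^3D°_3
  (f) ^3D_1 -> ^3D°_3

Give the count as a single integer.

(a) forbidden (ΔS fails)
(b) forbidden (ΔS fails)
(c) forbidden (ΔL, ΔJ fail)
(d) forbidden (parity, ΔL, ΔJ fail)
(e) forbidden (ΔS fails)
(f) forbidden (ΔJ fails)
Total allowed: 0 of 6.

0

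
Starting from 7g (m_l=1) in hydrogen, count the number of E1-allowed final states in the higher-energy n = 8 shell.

E1 requires Δl = ±1, so l_f ∈ {3, 5}; with 0 ≤ l_f ≤ n_f−1 = 7, the allowed l_f values are {3, 5}.
For l_f = 3: m_f ∈ {m_i−1, m_i, m_i+1} ∩ [−3, 3] = {0, 1, 2} → 3 states.
For l_f = 5: m_f ∈ {m_i−1, m_i, m_i+1} ∩ [−5, 5] = {0, 1, 2} → 3 states.
Total: 6.

6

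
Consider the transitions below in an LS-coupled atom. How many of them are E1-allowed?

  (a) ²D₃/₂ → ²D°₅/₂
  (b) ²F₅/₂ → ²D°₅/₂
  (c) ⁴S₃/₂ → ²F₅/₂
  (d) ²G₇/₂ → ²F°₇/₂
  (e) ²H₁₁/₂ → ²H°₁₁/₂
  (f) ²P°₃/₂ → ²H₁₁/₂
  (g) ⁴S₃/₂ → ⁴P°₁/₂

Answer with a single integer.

(a) allowed
(b) allowed
(c) forbidden (parity, ΔS, ΔL fail)
(d) allowed
(e) allowed
(f) forbidden (ΔL, ΔJ fail)
(g) allowed
Total allowed: 5 of 7.

5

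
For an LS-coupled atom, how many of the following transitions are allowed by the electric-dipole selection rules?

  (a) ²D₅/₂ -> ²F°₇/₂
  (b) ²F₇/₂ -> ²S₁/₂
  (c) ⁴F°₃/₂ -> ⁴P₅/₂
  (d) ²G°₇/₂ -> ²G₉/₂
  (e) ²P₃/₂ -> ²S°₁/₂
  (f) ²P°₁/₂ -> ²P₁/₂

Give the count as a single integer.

(a) allowed
(b) forbidden (parity, ΔL, ΔJ fail)
(c) forbidden (ΔL fails)
(d) allowed
(e) allowed
(f) allowed
Total allowed: 4 of 6.

4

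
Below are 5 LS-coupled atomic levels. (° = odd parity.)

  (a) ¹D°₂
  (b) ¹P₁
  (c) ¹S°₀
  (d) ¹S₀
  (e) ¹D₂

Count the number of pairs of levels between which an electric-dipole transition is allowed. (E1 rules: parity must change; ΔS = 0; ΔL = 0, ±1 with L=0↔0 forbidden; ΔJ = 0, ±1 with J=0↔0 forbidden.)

3

(a)–(b): allowed.
(a)–(c): forbidden (parity, ΔL, ΔJ).
(a)–(d): forbidden (ΔL, ΔJ).
(a)–(e): allowed.
(b)–(c): allowed.
(b)–(d): forbidden (parity).
(b)–(e): forbidden (parity).
(c)–(d): forbidden (ΔL, ΔJ).
(c)–(e): forbidden (ΔL, ΔJ).
(d)–(e): forbidden (parity, ΔL, ΔJ).
Allowed pairs: 3 of 10.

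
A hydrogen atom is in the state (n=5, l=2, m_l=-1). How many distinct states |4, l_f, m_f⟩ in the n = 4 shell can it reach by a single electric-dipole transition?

5

E1 requires Δl = ±1, so l_f ∈ {1, 3}; with 0 ≤ l_f ≤ n_f−1 = 3, the allowed l_f values are {1, 3}.
For l_f = 1: m_f ∈ {m_i−1, m_i, m_i+1} ∩ [−1, 1] = {-1, 0} → 2 states.
For l_f = 3: m_f ∈ {m_i−1, m_i, m_i+1} ∩ [−3, 3] = {-2, -1, 0} → 3 states.
Total: 5.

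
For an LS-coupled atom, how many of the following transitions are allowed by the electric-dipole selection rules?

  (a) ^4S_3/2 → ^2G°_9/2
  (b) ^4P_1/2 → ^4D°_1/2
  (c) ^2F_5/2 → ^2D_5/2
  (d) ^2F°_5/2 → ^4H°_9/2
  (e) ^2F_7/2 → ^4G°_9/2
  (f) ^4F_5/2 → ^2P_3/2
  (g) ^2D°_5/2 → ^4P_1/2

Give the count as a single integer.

(a) forbidden (ΔS, ΔL, ΔJ fail)
(b) allowed
(c) forbidden (parity fails)
(d) forbidden (parity, ΔS, ΔL, ΔJ fail)
(e) forbidden (ΔS fails)
(f) forbidden (parity, ΔS, ΔL fail)
(g) forbidden (ΔS, ΔJ fail)
Total allowed: 1 of 7.

1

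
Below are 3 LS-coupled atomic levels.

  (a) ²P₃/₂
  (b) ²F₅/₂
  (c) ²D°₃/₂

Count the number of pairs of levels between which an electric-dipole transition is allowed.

2

(a)–(b): forbidden (parity, ΔL).
(a)–(c): allowed.
(b)–(c): allowed.
Allowed pairs: 2 of 3.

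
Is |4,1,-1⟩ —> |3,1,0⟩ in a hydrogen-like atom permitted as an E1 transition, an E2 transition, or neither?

Δl = 1 − 1 = +0; l_i + l_f = 2.
Δm_l = +1.
E1 (Δl = ±1, |Δm_l| ≤ 1): not satisfied.
E2 (Δl = 0,±2, l_i+l_f ≥ 2, |Δm_l| ≤ 2): satisfied.

E2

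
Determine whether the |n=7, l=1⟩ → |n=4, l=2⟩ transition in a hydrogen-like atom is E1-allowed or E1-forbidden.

allowed

Initial l = 1, final l = 2, so Δl = +1. E1 requires Δl = ±1: ✓.
All E1 selection rules are satisfied.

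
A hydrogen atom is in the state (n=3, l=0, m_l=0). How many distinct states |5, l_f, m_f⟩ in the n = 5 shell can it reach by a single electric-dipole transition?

3

E1 requires Δl = ±1, so l_f ∈ {-1, 1}; with 0 ≤ l_f ≤ n_f−1 = 4, the allowed l_f values are {1}.
For l_f = 1: m_f ∈ {m_i−1, m_i, m_i+1} ∩ [−1, 1] = {-1, 0, 1} → 3 states.
Total: 3.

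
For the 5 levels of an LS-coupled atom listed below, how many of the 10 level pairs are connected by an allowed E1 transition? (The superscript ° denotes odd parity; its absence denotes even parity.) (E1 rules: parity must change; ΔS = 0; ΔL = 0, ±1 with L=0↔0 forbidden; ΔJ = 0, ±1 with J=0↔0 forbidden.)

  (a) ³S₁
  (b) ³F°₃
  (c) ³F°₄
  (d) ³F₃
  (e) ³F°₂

3

(a)–(b): forbidden (ΔL, ΔJ).
(a)–(c): forbidden (ΔL, ΔJ).
(a)–(d): forbidden (parity, ΔL, ΔJ).
(a)–(e): forbidden (ΔL).
(b)–(c): forbidden (parity).
(b)–(d): allowed.
(b)–(e): forbidden (parity).
(c)–(d): allowed.
(c)–(e): forbidden (parity, ΔJ).
(d)–(e): allowed.
Allowed pairs: 3 of 10.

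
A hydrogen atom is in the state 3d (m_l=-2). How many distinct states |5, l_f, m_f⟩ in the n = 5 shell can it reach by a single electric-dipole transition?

4

E1 requires Δl = ±1, so l_f ∈ {1, 3}; with 0 ≤ l_f ≤ n_f−1 = 4, the allowed l_f values are {1, 3}.
For l_f = 1: m_f ∈ {m_i−1, m_i, m_i+1} ∩ [−1, 1] = {-1} → 1 state.
For l_f = 3: m_f ∈ {m_i−1, m_i, m_i+1} ∩ [−3, 3] = {-3, -2, -1} → 3 states.
Total: 4.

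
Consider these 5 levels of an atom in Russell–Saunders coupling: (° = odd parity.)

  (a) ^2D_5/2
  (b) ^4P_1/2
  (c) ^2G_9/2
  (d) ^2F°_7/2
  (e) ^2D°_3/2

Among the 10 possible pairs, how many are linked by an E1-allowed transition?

(a)–(b): forbidden (parity, ΔS, ΔJ).
(a)–(c): forbidden (parity, ΔL, ΔJ).
(a)–(d): allowed.
(a)–(e): allowed.
(b)–(c): forbidden (parity, ΔS, ΔL, ΔJ).
(b)–(d): forbidden (ΔS, ΔL, ΔJ).
(b)–(e): forbidden (ΔS).
(c)–(d): allowed.
(c)–(e): forbidden (ΔL, ΔJ).
(d)–(e): forbidden (parity, ΔJ).
Allowed pairs: 3 of 10.

3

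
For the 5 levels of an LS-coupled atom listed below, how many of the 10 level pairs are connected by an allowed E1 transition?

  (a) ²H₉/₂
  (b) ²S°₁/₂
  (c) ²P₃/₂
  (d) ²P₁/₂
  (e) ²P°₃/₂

4

(a)–(b): forbidden (ΔL, ΔJ).
(a)–(c): forbidden (parity, ΔL, ΔJ).
(a)–(d): forbidden (parity, ΔL, ΔJ).
(a)–(e): forbidden (ΔL, ΔJ).
(b)–(c): allowed.
(b)–(d): allowed.
(b)–(e): forbidden (parity).
(c)–(d): forbidden (parity).
(c)–(e): allowed.
(d)–(e): allowed.
Allowed pairs: 4 of 10.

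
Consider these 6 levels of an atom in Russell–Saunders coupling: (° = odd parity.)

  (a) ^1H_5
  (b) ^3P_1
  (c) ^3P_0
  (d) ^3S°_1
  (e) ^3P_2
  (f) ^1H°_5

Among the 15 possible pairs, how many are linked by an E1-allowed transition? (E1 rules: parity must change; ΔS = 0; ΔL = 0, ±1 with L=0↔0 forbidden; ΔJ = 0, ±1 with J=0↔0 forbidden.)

4

(a)–(b): forbidden (parity, ΔS, ΔL, ΔJ).
(a)–(c): forbidden (parity, ΔS, ΔL, ΔJ).
(a)–(d): forbidden (ΔS, ΔL, ΔJ).
(a)–(e): forbidden (parity, ΔS, ΔL, ΔJ).
(a)–(f): allowed.
(b)–(c): forbidden (parity).
(b)–(d): allowed.
(b)–(e): forbidden (parity).
(b)–(f): forbidden (ΔS, ΔL, ΔJ).
(c)–(d): allowed.
(c)–(e): forbidden (parity, ΔJ).
(c)–(f): forbidden (ΔS, ΔL, ΔJ).
(d)–(e): allowed.
(d)–(f): forbidden (parity, ΔS, ΔL, ΔJ).
(e)–(f): forbidden (ΔS, ΔL, ΔJ).
Allowed pairs: 4 of 15.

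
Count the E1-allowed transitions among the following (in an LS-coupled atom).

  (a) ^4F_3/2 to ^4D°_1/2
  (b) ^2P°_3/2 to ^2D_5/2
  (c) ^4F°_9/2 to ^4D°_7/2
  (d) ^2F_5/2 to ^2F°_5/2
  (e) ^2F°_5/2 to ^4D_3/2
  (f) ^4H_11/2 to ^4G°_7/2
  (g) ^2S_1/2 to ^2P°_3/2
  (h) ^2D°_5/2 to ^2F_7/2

5

(a) allowed
(b) allowed
(c) forbidden (parity fails)
(d) allowed
(e) forbidden (ΔS fails)
(f) forbidden (ΔJ fails)
(g) allowed
(h) allowed
Total allowed: 5 of 8.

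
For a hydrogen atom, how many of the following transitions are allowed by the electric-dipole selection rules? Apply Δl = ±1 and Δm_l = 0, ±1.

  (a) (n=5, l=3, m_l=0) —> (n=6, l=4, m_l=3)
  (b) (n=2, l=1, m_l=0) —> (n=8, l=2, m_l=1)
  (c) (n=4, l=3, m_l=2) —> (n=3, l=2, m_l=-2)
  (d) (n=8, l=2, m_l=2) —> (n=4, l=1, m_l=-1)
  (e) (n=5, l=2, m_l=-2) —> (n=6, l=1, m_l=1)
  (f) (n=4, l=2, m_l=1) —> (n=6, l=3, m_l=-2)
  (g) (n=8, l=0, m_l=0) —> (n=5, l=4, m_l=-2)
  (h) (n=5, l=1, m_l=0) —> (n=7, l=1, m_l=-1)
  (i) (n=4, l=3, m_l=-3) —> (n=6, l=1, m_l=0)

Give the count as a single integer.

(a) forbidden — Δm_l = +3 (E1 requires Δm_l = 0, ±1)
(b) allowed
(c) forbidden — Δm_l = -4 (E1 requires Δm_l = 0, ±1)
(d) forbidden — Δm_l = -3 (E1 requires Δm_l = 0, ±1)
(e) forbidden — Δm_l = +3 (E1 requires Δm_l = 0, ±1)
(f) forbidden — Δm_l = -3 (E1 requires Δm_l = 0, ±1)
(g) forbidden — Δl = +4 (E1 requires Δl = ±1); Δm_l = -2 (E1 requires Δm_l = 0, ±1)
(h) forbidden — Δl = +0 (E1 requires Δl = ±1)
(i) forbidden — Δl = -2 (E1 requires Δl = ±1); Δm_l = +3 (E1 requires Δm_l = 0, ±1)
Total allowed: 1 of 9.

1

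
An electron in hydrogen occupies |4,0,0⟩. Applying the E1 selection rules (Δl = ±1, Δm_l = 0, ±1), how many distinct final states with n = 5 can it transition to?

E1 requires Δl = ±1, so l_f ∈ {-1, 1}; with 0 ≤ l_f ≤ n_f−1 = 4, the allowed l_f values are {1}.
For l_f = 1: m_f ∈ {m_i−1, m_i, m_i+1} ∩ [−1, 1] = {-1, 0, 1} → 3 states.
Total: 3.

3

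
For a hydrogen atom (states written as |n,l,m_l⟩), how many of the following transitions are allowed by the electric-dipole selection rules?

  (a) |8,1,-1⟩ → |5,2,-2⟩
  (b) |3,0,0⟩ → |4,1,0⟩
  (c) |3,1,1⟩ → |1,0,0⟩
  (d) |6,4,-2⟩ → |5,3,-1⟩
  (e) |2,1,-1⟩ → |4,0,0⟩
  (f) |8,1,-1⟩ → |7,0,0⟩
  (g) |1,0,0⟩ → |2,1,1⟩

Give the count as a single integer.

7

(a) allowed
(b) allowed
(c) allowed
(d) allowed
(e) allowed
(f) allowed
(g) allowed
Total allowed: 7 of 7.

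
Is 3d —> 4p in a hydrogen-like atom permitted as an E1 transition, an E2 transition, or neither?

E1

Δl = 1 − 2 = -1; l_i + l_f = 3.
E1 (Δl = ±1): satisfied.
E2 (Δl = 0,±2, l_i+l_f ≥ 2): not satisfied.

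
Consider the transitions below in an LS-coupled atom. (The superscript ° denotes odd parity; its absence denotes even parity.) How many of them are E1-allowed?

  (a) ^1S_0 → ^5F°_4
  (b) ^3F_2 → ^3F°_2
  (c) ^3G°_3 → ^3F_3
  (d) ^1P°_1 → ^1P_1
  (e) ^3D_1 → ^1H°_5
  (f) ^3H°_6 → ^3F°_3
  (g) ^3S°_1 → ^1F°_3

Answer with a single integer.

(a) forbidden (ΔS, ΔL, ΔJ fail)
(b) allowed
(c) allowed
(d) allowed
(e) forbidden (ΔS, ΔL, ΔJ fail)
(f) forbidden (parity, ΔL, ΔJ fail)
(g) forbidden (parity, ΔS, ΔL, ΔJ fail)
Total allowed: 3 of 7.

3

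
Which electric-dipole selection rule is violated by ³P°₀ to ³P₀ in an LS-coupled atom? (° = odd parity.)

Initial level: S=1, L=1, J=0, parity odd. Final level: S=1, L=1, J=0, parity even.
Parity must change: odd → even — ok.
ΔS = 0: S: 1 → 1 — ok.
ΔL = 0, ±1 (not L=0↔0): L: 1 → 1, ΔL = +0 — ok.
ΔJ = 0, ±1 (not J=0↔0): J: 0 → 0, ΔJ = +0 — fails.

the J=0 ↔ J=0 exclusion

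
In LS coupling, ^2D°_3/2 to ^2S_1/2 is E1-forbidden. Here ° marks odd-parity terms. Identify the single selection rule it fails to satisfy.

Reading off the term symbols: S 1/2→1/2, L 2→0, J 3/2→1/2, parity odd→even.
Parity must change: odd → even — ✓.
ΔS = 0: S: 1/2 → 1/2 — ✓.
ΔL = 0, ±1 (not L=0↔0): L: 2 → 0, ΔL = -2 — ✗.
ΔJ = 0, ±1 (not J=0↔0): J: 3/2 → 1/2, ΔJ = -1 — ✓.

the ΔL = 0, ±1 rule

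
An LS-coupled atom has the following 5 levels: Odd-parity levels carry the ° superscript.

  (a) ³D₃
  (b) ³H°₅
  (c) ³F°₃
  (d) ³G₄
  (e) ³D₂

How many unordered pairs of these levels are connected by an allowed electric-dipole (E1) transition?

4

(a)–(b): forbidden (ΔL, ΔJ).
(a)–(c): allowed.
(a)–(d): forbidden (parity, ΔL).
(a)–(e): forbidden (parity).
(b)–(c): forbidden (parity, ΔL, ΔJ).
(b)–(d): allowed.
(b)–(e): forbidden (ΔL, ΔJ).
(c)–(d): allowed.
(c)–(e): allowed.
(d)–(e): forbidden (parity, ΔL, ΔJ).
Allowed pairs: 4 of 10.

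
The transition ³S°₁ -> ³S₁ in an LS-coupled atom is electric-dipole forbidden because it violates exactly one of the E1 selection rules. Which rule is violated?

Reading off the term symbols: S 1→1, L 0→0, J 1→1, parity odd→even.
Parity must change: odd → even — ok.
ΔS = 0: S: 1 → 1 — ok.
ΔL = 0, ±1 (not L=0↔0): L: 0 → 0, ΔL = +0 — fails.
ΔJ = 0, ±1 (not J=0↔0): J: 1 → 1, ΔJ = +0 — ok.

the L=0 ↔ L=0 exclusion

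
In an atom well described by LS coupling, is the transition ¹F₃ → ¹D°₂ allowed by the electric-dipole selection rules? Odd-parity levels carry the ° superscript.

Parity must change: even → odd — ✓.
ΔS = 0: S: 0 → 0 — ✓.
ΔL = 0, ±1 (not L=0↔0): L: 3 → 2, ΔL = -1 — ✓.
ΔJ = 0, ±1 (not J=0↔0): J: 3 → 2, ΔJ = -1 — ✓.
All four E1 rules are satisfied.

allowed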